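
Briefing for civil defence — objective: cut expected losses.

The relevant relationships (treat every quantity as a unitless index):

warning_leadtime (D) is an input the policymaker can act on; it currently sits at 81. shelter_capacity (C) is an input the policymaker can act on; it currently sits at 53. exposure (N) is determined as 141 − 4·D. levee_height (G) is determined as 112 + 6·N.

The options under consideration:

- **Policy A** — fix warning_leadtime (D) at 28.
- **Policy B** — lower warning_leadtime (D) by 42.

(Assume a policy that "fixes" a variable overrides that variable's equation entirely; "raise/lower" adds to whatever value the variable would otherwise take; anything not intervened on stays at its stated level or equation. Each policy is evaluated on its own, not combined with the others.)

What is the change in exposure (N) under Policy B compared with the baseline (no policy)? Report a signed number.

168

Baseline:
  D = 81
  N = 141 − 4·81 = -183
Policy B (D − 42):
  D = 81 − 42 = 39
  N = 141 − 4·39 = -15
Change in N: -15 − (-183) = 168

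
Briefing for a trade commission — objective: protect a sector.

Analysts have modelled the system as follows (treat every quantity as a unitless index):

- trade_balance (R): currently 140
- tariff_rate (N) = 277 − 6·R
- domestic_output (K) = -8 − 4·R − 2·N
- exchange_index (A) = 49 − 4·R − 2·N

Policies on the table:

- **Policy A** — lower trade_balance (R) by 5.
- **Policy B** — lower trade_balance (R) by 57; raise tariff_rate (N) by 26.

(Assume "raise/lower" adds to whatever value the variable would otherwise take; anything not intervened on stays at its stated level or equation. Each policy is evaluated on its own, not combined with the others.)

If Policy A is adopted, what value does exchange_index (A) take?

Policy A (R − 5):
  R = 140 − 5 = 135
  N = 277 − 6·135 = -533
  A = 49 − 4·135 − 2·(-533) = 575

575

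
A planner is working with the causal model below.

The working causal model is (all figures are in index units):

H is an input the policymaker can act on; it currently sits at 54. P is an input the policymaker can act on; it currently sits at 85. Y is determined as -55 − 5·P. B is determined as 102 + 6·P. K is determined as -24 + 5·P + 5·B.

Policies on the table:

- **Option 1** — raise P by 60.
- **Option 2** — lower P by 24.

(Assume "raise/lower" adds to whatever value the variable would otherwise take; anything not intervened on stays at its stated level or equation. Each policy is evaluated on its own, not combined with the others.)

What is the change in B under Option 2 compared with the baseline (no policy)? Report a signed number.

-144

Baseline:
  P = 85
  B = 102 + 6·85 = 612
Option 2 (P − 24):
  P = 85 − 24 = 61
  B = 102 + 6·61 = 468
Change in B: 468 − 612 = -144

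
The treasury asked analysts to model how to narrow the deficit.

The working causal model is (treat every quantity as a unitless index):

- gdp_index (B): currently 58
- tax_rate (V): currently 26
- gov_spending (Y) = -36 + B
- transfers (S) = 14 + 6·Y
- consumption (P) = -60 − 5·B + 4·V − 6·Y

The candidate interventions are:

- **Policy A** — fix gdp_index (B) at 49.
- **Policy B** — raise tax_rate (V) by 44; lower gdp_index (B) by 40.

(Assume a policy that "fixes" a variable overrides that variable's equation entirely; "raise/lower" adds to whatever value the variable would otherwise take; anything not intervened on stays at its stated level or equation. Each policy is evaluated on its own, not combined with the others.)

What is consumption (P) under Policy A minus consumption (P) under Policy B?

-517

Policy A (B := 49):
  B = 49
  V = 26
  Y = -36 + 49 = 13
  P = -60 − 5·49 + 4·26 − 6·13 = -279
Policy B (V + 44, B − 40):
  B = 58 − 40 = 18
  V = 26 + 44 = 70
  Y = -36 + 18 = -18
  P = -60 − 5·18 + 4·70 − 6·(-18) = 238
P: -279 − 238 = -517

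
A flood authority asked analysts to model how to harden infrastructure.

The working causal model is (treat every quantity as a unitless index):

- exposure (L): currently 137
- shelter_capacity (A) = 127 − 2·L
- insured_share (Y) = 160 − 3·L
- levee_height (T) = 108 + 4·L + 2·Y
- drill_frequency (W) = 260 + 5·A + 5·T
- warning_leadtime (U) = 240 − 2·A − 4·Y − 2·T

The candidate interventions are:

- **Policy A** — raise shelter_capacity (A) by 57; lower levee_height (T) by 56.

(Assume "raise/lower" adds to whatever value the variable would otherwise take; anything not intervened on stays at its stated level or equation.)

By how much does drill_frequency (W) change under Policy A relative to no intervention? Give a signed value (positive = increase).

5

Baseline:
  L = 137
  A = 127 − 2·137 = -147
  Y = 160 − 3·137 = -251
  T = 108 + 4·137 + 2·(-251) = 154
  W = 260 + 5·(-147) + 5·154 = 295
Policy A (A + 57, T − 56):
  L = 137
  A = 127 − 2·137 (+57 from intervention) = -90
  Y = 160 − 3·137 = -251
  T = 108 + 4·137 + 2·(-251) (−56 from intervention) = 98
  W = 260 + 5·(-90) + 5·98 = 300
Change in W: 300 − 295 = 5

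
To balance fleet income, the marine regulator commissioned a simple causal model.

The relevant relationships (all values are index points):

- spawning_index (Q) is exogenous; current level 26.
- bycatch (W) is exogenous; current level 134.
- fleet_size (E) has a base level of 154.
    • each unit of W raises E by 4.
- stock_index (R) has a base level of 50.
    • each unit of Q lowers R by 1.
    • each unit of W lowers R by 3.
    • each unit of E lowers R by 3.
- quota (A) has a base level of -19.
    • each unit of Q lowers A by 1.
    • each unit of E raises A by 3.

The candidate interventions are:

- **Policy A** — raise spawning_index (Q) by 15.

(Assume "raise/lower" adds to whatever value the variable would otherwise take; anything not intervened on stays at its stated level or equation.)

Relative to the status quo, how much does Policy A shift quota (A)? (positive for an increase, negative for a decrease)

-15

Baseline:
  Q = 26
  W = 134
  E = 154 + 4·134 = 690
  A = -19 − 26 + 3·690 = 2025
Policy A (Q + 15):
  Q = 26 + 15 = 41
  W = 134
  E = 154 + 4·134 = 690
  A = -19 − 41 + 3·690 = 2010
Change in A: 2010 − 2025 = -15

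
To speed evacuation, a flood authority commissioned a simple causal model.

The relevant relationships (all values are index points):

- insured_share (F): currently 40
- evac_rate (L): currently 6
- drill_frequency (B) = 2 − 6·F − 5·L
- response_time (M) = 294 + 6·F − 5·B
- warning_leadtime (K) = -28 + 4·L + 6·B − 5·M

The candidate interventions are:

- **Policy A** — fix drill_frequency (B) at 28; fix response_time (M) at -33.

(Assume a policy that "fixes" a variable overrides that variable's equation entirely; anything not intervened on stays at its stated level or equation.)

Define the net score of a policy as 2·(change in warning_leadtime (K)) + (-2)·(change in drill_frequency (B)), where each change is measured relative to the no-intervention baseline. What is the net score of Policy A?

Baseline:
  F = 40
  L = 6
  B = 2 − 6·40 − 5·6 = -268
  M = 294 + 6·40 − 5·(-268) = 1874
  K = -28 + 4·6 + 6·(-268) − 5·1874 = -10982
Policy A (B := 28, M := -33):
  F = 40
  L = 6
  B = 28
  M = -33
  K = -28 + 4·6 + 6·28 − 5·(-33) = 329
ΔK = 329 − (-10982) = 11311; ΔB = 28 − (-268) = 296
Score = 2·11311 + (-2)·296 = 22030

22030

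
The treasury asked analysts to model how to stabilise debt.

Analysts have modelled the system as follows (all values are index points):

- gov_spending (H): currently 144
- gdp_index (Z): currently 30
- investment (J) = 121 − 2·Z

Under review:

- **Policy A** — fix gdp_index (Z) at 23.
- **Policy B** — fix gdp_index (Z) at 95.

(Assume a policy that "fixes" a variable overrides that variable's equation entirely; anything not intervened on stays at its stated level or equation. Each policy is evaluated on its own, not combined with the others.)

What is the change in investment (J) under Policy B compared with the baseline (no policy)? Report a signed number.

Baseline:
  Z = 30
  J = 121 − 2·30 = 61
Policy B (Z := 95):
  Z = 95
  J = 121 − 2·95 = -69
Change in J: -69 − 61 = -130

-130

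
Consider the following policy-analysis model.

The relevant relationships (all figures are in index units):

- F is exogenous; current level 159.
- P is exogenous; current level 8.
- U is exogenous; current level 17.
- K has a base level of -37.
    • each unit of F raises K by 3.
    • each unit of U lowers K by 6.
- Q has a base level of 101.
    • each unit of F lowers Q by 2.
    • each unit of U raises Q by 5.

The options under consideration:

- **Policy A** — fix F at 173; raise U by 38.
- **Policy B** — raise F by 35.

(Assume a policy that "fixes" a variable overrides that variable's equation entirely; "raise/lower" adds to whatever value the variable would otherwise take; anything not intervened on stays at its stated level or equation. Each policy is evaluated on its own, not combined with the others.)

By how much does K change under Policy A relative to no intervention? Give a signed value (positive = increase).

-186

Baseline:
  F = 159
  U = 17
  K = -37 + 3·159 − 6·17 = 338
Policy A (F := 173, U + 38):
  F = 173
  U = 17 + 38 = 55
  K = -37 + 3·173 − 6·55 = 152
Change in K: 152 − 338 = -186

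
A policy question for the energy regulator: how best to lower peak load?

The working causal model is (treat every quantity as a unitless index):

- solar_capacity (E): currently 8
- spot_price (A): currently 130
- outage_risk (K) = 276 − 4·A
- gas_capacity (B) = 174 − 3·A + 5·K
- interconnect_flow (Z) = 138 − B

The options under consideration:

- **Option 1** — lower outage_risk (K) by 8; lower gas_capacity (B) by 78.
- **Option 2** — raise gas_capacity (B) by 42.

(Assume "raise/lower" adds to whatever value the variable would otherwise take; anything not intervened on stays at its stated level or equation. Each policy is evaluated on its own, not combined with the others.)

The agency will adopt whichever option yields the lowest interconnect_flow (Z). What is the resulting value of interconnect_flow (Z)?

Option 1 (K − 8, B − 78):
  A = 130
  K = 276 − 4·130 (−8 from intervention) = -252
  B = 174 − 3·130 + 5·(-252) (−78 from intervention) = -1554
  Z = 138 − (-1554) = 1692
Option 2 (B + 42):
  A = 130
  K = 276 − 4·130 = -244
  B = 174 − 3·130 + 5·(-244) (+42 from intervention) = -1394
  Z = 138 − (-1394) = 1532
Comparing — Option 1: Z=1692, Option 2: Z=1532. Lowest is 1532 (Option 2).

1532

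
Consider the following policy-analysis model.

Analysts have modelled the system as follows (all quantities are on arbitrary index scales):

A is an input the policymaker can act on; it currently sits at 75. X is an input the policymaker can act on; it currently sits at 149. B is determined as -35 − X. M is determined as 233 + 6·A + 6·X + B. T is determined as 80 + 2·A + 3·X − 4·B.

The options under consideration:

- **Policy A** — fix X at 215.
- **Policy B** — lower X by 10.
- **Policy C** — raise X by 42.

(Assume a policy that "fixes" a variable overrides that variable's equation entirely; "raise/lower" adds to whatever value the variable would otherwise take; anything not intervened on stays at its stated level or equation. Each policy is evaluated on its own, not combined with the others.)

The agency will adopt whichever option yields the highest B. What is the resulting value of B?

Policy A (X := 215):
  X = 215
  B = -35 − 215 = -250
Policy B (X − 10):
  X = 149 − 10 = 139
  B = -35 − 139 = -174
Policy C (X + 42):
  X = 149 + 42 = 191
  B = -35 − 191 = -226
Comparing — Policy A: B=-250, Policy B: B=-174, Policy C: B=-226. Highest is -174 (Policy B).

-174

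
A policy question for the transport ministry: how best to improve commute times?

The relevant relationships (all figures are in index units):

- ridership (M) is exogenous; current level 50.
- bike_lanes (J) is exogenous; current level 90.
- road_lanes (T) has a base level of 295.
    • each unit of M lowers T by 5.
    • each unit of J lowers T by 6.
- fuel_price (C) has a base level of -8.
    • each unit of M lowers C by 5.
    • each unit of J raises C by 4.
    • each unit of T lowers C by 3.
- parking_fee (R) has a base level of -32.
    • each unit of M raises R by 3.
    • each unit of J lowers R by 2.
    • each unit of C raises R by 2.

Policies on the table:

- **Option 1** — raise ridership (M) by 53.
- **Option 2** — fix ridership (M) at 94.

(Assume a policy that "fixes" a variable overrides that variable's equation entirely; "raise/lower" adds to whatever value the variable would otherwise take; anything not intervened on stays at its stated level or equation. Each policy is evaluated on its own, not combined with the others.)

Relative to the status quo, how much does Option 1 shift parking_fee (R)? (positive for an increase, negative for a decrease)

Baseline:
  M = 50
  J = 90
  T = 295 − 5·50 − 6·90 = -495
  C = -8 − 5·50 + 4·90 − 3·(-495) = 1587
  R = -32 + 3·50 − 2·90 + 2·1587 = 3112
Option 1 (M + 53):
  M = 50 + 53 = 103
  J = 90
  T = 295 − 5·103 − 6·90 = -760
  C = -8 − 5·103 + 4·90 − 3·(-760) = 2117
  R = -32 + 3·103 − 2·90 + 2·2117 = 4331
Change in R: 4331 − 3112 = 1219

1219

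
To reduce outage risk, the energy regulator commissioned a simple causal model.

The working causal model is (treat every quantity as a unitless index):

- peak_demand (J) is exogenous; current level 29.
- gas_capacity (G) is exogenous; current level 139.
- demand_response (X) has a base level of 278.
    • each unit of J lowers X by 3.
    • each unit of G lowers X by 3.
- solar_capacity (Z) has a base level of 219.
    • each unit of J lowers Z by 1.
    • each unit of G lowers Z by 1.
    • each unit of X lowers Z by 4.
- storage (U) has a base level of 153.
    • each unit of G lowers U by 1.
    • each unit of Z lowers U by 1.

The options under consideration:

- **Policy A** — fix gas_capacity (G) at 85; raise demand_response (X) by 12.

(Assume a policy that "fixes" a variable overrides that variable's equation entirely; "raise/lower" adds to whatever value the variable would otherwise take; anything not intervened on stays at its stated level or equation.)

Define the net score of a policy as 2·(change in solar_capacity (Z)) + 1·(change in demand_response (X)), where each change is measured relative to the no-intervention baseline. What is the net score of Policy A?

Baseline:
  J = 29
  G = 139
  X = 278 − 3·29 − 3·139 = -226
  Z = 219 − 29 − 139 − 4·(-226) = 955
Policy A (G := 85, X + 12):
  J = 29
  G = 85
  X = 278 − 3·29 − 3·85 (+12 from intervention) = -52
  Z = 219 − 29 − 85 − 4·(-52) = 313
ΔZ = 313 − 955 = -642; ΔX = -52 − (-226) = 174
Score = 2·(-642) + 1·174 = -1110

-1110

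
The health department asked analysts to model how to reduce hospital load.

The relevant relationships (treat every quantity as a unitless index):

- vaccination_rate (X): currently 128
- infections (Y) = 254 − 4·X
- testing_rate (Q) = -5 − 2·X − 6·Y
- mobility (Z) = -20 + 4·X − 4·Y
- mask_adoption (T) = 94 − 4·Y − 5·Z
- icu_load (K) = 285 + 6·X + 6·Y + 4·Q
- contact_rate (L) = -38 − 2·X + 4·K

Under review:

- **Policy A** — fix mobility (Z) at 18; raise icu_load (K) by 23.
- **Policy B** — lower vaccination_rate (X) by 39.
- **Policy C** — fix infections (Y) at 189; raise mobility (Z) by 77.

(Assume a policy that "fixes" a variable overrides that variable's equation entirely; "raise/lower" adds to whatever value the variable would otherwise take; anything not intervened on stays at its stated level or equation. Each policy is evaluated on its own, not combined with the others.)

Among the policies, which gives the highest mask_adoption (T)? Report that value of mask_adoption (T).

Policy A (Z := 18, K + 23):
  X = 128
  Y = 254 − 4·128 = -258
  Z = 18
  T = 94 − 4·(-258) − 5·18 = 1036
Policy B (X − 39):
  X = 128 − 39 = 89
  Y = 254 − 4·89 = -102
  Z = -20 + 4·89 − 4·(-102) = 744
  T = 94 − 4·(-102) − 5·744 = -3218
Policy C (Y := 189, Z + 77):
  X = 128
  Y = 189
  Z = -20 + 4·128 − 4·189 (+77 from intervention) = -187
  T = 94 − 4·189 − 5·(-187) = 273
Comparing — Policy A: T=1036, Policy B: T=-3218, Policy C: T=273. Highest is 1036 (Policy A).

1036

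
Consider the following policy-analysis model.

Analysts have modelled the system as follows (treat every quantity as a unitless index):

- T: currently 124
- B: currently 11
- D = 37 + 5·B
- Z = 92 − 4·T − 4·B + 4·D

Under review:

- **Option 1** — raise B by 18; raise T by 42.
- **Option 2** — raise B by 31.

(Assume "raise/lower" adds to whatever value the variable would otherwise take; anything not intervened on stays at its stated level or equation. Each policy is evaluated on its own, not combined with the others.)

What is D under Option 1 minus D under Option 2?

-65

Option 1 (B + 18, T + 42):
  B = 11 + 18 = 29
  D = 37 + 5·29 = 182
Option 2 (B + 31):
  B = 11 + 31 = 42
  D = 37 + 5·42 = 247
D: 182 − 247 = -65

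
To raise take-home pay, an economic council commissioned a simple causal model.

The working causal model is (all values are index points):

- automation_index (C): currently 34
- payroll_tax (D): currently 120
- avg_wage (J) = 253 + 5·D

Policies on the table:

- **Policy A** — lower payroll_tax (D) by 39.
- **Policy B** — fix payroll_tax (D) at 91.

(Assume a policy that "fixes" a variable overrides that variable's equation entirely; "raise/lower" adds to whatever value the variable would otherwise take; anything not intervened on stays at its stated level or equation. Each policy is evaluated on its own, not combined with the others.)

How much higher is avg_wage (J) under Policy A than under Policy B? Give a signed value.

-50

Policy A (D − 39):
  D = 120 − 39 = 81
  J = 253 + 5·81 = 658
Policy B (D := 91):
  D = 91
  J = 253 + 5·91 = 708
J: 658 − 708 = -50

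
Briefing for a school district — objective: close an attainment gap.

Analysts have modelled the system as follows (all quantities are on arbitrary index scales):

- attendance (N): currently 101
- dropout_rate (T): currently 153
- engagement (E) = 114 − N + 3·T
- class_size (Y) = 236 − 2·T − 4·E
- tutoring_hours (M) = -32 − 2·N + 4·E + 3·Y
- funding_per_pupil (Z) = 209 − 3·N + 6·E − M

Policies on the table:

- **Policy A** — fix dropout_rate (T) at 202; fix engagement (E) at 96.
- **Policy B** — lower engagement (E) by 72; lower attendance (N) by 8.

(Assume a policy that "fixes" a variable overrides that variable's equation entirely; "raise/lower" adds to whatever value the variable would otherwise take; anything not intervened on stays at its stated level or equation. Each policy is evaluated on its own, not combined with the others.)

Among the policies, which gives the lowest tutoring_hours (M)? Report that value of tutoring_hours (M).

Policy A (T := 202, E := 96):
  N = 101
  T = 202
  E = 96
  Y = 236 − 2·202 − 4·96 = -552
  M = -32 − 2·101 + 4·96 + 3·(-552) = -1506
Policy B (E − 72, N − 8):
  N = 101 − 8 = 93
  T = 153
  E = 114 − 93 + 3·153 (−72 from intervention) = 408
  Y = 236 − 2·153 − 4·408 = -1702
  M = -32 − 2·93 + 4·408 + 3·(-1702) = -3692
Comparing — Policy A: M=-1506, Policy B: M=-3692. Lowest is -3692 (Policy B).

-3692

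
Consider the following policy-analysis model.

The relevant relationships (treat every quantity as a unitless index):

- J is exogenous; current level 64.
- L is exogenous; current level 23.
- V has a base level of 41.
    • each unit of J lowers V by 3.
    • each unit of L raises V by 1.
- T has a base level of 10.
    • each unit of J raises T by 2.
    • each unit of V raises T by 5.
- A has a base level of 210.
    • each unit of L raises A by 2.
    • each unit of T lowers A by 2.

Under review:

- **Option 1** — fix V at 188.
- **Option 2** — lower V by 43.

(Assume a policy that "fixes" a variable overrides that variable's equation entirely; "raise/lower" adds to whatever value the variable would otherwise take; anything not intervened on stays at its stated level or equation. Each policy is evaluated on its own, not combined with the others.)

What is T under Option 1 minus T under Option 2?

Option 1 (V := 188):
  J = 64
  L = 23
  V = 188
  T = 10 + 2·64 + 5·188 = 1078
Option 2 (V − 43):
  J = 64
  L = 23
  V = 41 − 3·64 + 23 (−43 from intervention) = -171
  T = 10 + 2·64 + 5·(-171) = -717
T: 1078 − (-717) = 1795

1795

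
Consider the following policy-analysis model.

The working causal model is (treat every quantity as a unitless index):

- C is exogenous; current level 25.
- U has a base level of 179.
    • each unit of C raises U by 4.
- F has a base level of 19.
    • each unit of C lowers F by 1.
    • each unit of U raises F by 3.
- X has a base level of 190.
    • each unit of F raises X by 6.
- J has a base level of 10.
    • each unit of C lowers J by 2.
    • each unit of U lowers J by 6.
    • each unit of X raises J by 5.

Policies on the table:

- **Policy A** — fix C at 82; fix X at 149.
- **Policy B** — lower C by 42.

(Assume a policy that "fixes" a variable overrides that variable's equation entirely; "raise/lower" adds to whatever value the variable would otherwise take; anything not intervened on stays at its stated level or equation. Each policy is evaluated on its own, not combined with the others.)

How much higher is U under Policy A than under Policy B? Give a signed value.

396

Policy A (C := 82, X := 149):
  C = 82
  U = 179 + 4·82 = 507
Policy B (C − 42):
  C = 25 − 42 = -17
  U = 179 + 4·(-17) = 111
U: 507 − 111 = 396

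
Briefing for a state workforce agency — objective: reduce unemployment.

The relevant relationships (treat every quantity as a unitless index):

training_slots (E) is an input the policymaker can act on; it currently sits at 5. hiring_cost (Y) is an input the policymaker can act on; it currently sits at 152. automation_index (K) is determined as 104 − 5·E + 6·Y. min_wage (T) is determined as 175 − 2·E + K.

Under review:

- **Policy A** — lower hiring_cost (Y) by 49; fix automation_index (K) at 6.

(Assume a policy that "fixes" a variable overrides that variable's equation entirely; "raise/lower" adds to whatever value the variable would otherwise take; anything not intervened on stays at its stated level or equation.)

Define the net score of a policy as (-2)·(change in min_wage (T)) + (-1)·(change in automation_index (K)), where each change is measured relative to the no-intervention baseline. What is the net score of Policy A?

2955

Baseline:
  E = 5
  Y = 152
  K = 104 − 5·5 + 6·152 = 991
  T = 175 − 2·5 + 991 = 1156
Policy A (Y − 49, K := 6):
  E = 5
  Y = 152 − 49 = 103
  K = 6
  T = 175 − 2·5 + 6 = 171
ΔT = 171 − 1156 = -985; ΔK = 6 − 991 = -985
Score = (-2)·(-985) + (-1)·(-985) = 2955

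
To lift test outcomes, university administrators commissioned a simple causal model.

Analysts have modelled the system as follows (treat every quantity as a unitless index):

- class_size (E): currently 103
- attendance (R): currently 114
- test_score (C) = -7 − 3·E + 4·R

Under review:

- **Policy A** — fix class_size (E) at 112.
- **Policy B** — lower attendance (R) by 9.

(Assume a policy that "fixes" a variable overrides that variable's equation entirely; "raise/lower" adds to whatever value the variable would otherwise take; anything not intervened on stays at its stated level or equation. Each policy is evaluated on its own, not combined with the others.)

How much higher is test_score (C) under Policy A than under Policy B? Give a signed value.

Policy A (E := 112):
  E = 112
  R = 114
  C = -7 − 3·112 + 4·114 = 113
Policy B (R − 9):
  E = 103
  R = 114 − 9 = 105
  C = -7 − 3·103 + 4·105 = 104
C: 113 − 104 = 9

9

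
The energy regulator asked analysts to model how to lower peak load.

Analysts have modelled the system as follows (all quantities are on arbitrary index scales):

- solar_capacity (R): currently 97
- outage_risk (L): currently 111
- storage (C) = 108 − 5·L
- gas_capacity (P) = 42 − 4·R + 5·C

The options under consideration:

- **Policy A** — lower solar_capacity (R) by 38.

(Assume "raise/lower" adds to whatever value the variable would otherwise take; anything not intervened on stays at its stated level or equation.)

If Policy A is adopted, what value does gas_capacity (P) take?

Policy A (R − 38):
  R = 97 − 38 = 59
  L = 111
  C = 108 − 5·111 = -447
  P = 42 − 4·59 + 5·(-447) = -2429

-2429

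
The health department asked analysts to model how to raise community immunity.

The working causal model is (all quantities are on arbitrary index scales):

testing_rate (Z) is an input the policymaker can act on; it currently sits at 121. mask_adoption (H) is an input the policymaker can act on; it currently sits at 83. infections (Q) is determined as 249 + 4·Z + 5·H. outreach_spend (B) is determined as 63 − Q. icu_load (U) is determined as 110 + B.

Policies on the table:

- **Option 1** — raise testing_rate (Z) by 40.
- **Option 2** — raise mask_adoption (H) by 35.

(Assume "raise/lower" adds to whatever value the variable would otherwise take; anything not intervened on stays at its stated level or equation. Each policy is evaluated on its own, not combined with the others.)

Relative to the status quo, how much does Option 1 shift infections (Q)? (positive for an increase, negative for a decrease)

160

Baseline:
  Z = 121
  H = 83
  Q = 249 + 4·121 + 5·83 = 1148
Option 1 (Z + 40):
  Z = 121 + 40 = 161
  H = 83
  Q = 249 + 4·161 + 5·83 = 1308
Change in Q: 1308 − 1148 = 160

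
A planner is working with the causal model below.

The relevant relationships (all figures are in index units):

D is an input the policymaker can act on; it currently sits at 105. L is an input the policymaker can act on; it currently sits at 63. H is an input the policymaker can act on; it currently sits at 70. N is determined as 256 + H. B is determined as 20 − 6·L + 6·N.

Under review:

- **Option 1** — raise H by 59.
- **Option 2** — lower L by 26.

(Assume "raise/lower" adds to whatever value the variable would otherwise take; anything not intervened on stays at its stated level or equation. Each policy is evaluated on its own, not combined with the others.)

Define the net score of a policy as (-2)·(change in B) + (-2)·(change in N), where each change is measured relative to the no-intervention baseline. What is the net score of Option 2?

Baseline:
  L = 63
  H = 70
  N = 256 + 70 = 326
  B = 20 − 6·63 + 6·326 = 1598
Option 2 (L − 26):
  L = 63 − 26 = 37
  H = 70
  N = 256 + 70 = 326
  B = 20 − 6·37 + 6·326 = 1754
ΔB = 1754 − 1598 = 156; ΔN = 326 − 326 = 0
Score = (-2)·156 + (-2)·0 = -312

-312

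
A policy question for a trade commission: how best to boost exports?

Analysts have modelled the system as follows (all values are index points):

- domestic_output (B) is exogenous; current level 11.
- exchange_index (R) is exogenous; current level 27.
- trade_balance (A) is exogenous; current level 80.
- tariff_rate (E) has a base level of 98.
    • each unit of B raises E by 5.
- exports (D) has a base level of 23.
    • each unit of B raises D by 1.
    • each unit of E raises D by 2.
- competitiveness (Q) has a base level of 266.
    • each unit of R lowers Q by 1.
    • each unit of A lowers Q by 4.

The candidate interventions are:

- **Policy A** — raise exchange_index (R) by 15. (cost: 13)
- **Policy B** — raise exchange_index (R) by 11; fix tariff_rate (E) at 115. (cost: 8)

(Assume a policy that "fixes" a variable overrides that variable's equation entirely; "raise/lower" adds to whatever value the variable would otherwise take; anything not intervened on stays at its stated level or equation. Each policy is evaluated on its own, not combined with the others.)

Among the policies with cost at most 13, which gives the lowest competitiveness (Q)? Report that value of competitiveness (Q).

-96

Policy A (R + 15):
  R = 27 + 15 = 42
  A = 80
  Q = 266 − 42 − 4·80 = -96
Policy B (R + 11, E := 115):
  R = 27 + 11 = 38
  A = 80
  Q = 266 − 38 − 4·80 = -92
Comparing — Policy A: Q=-96, Policy B: Q=-92. Lowest is -96 (Policy A).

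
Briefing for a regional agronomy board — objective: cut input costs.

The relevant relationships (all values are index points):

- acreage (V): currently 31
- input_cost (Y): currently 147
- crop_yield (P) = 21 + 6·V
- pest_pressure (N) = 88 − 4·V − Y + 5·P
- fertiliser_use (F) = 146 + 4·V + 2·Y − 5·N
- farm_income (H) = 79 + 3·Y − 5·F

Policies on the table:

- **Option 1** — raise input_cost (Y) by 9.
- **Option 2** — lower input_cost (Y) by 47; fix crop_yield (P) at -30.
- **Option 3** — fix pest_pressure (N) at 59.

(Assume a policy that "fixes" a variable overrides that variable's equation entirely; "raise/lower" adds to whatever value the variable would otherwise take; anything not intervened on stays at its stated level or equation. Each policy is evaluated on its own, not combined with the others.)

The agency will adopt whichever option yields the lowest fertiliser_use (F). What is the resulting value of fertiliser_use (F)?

-3633

Option 1 (Y + 9):
  V = 31
  Y = 147 + 9 = 156
  P = 21 + 6·31 = 207
  N = 88 − 4·31 − 156 + 5·207 = 843
  F = 146 + 4·31 + 2·156 − 5·843 = -3633
Option 2 (Y − 47, P := -30):
  V = 31
  Y = 147 − 47 = 100
  P = -30
  N = 88 − 4·31 − 100 + 5·(-30) = -286
  F = 146 + 4·31 + 2·100 − 5·(-286) = 1900
Option 3 (N := 59):
  V = 31
  Y = 147
  P = 21 + 6·31 = 207
  N = 59
  F = 146 + 4·31 + 2·147 − 5·59 = 269
Comparing — Option 1: F=-3633, Option 2: F=1900, Option 3: F=269. Lowest is -3633 (Option 1).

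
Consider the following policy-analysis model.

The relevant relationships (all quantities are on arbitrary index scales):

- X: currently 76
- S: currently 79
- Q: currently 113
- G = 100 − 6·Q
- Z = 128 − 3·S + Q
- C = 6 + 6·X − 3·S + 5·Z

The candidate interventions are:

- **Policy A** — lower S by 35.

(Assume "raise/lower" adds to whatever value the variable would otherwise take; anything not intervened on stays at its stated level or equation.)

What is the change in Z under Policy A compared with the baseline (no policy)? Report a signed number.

Baseline:
  S = 79
  Q = 113
  Z = 128 − 3·79 + 113 = 4
Policy A (S − 35):
  S = 79 − 35 = 44
  Q = 113
  Z = 128 − 3·44 + 113 = 109
Change in Z: 109 − 4 = 105

105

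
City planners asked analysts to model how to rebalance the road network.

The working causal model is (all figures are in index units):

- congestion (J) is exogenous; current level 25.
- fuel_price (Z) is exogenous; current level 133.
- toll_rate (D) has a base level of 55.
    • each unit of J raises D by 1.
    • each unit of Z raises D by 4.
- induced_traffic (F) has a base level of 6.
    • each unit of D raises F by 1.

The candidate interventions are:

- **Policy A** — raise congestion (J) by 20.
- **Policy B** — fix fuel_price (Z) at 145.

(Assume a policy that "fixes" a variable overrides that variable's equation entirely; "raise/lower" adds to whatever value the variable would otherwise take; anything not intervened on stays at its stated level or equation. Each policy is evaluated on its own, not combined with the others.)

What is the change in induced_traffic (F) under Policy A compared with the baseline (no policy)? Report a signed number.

Baseline:
  J = 25
  Z = 133
  D = 55 + 25 + 4·133 = 612
  F = 6 + 612 = 618
Policy A (J + 20):
  J = 25 + 20 = 45
  Z = 133
  D = 55 + 45 + 4·133 = 632
  F = 6 + 632 = 638
Change in F: 638 − 618 = 20

20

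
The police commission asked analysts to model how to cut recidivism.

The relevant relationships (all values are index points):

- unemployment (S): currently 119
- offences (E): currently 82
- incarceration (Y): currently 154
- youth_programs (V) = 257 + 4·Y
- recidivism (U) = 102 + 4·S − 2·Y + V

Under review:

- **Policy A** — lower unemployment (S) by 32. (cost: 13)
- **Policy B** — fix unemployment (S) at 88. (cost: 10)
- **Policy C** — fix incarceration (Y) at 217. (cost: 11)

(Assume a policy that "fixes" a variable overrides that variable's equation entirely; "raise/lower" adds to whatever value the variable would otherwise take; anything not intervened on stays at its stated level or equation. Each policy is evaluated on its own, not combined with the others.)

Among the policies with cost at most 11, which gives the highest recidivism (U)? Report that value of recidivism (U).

1269

Policy B (S := 88):
  S = 88
  Y = 154
  V = 257 + 4·154 = 873
  U = 102 + 4·88 − 2·154 + 873 = 1019
Policy C (Y := 217):
  S = 119
  Y = 217
  V = 257 + 4·217 = 1125
  U = 102 + 4·119 − 2·217 + 1125 = 1269
Comparing — Policy B: U=1019, Policy C: U=1269. Highest is 1269 (Policy C).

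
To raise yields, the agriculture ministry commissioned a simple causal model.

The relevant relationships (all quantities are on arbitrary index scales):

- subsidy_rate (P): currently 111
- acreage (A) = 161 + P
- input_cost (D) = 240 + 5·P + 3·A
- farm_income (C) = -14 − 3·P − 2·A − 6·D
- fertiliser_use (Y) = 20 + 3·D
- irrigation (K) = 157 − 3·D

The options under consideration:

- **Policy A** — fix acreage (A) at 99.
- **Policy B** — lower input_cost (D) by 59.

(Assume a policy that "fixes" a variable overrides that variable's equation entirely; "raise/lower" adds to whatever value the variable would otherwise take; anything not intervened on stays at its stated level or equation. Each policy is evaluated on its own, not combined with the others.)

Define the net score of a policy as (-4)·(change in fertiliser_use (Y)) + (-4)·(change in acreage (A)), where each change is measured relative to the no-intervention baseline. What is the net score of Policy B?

708

Baseline:
  P = 111
  A = 161 + 111 = 272
  D = 240 + 5·111 + 3·272 = 1611
  Y = 20 + 3·1611 = 4853
Policy B (D − 59):
  P = 111
  A = 161 + 111 = 272
  D = 240 + 5·111 + 3·272 (−59 from intervention) = 1552
  Y = 20 + 3·1552 = 4676
ΔY = 4676 − 4853 = -177; ΔA = 272 − 272 = 0
Score = (-4)·(-177) + (-4)·0 = 708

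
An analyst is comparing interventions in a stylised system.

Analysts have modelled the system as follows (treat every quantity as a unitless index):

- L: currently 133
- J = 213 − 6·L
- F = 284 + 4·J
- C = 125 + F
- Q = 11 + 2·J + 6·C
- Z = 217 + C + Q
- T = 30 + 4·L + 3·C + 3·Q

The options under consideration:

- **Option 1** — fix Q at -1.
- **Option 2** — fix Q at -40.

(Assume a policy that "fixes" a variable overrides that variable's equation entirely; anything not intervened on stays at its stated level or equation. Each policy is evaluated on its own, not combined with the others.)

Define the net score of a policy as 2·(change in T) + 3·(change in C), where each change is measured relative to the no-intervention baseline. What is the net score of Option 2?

Baseline:
  L = 133
  J = 213 − 6·133 = -585
  F = 284 + 4·(-585) = -2056
  C = 125 + (-2056) = -1931
  Q = 11 + 2·(-585) + 6·(-1931) = -12745
  T = 30 + 4·133 + 3·(-1931) + 3·(-12745) = -43466
Option 2 (Q := -40):
  L = 133
  J = 213 − 6·133 = -585
  F = 284 + 4·(-585) = -2056
  C = 125 + (-2056) = -1931
  Q = -40
  T = 30 + 4·133 + 3·(-1931) + 3·(-40) = -5351
ΔT = -5351 − (-43466) = 38115; ΔC = -1931 − (-1931) = 0
Score = 2·38115 + 3·0 = 76230

76230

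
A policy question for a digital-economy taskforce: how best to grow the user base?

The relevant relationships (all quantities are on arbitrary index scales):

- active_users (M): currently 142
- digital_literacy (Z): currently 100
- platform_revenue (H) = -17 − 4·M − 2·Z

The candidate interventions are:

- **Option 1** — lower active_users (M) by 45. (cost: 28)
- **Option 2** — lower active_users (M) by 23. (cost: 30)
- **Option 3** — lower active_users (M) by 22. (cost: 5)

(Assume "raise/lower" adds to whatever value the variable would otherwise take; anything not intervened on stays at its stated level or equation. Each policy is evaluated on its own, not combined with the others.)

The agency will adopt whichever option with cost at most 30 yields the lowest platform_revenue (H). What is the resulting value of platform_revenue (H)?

-697

Option 1 (M − 45):
  M = 142 − 45 = 97
  Z = 100
  H = -17 − 4·97 − 2·100 = -605
Option 2 (M − 23):
  M = 142 − 23 = 119
  Z = 100
  H = -17 − 4·119 − 2·100 = -693
Option 3 (M − 22):
  M = 142 − 22 = 120
  Z = 100
  H = -17 − 4·120 − 2·100 = -697
Comparing — Option 1: H=-605, Option 2: H=-693, Option 3: H=-697. Lowest is -697 (Option 3).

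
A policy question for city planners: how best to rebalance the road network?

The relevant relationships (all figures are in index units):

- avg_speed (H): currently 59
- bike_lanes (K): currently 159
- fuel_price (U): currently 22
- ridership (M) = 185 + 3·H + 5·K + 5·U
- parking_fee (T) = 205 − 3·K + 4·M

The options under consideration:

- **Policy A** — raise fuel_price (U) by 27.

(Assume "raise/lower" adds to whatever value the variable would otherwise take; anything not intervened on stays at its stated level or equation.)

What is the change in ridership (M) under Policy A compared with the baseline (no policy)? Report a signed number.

Baseline:
  H = 59
  K = 159
  U = 22
  M = 185 + 3·59 + 5·159 + 5·22 = 1267
Policy A (U + 27):
  H = 59
  K = 159
  U = 22 + 27 = 49
  M = 185 + 3·59 + 5·159 + 5·49 = 1402
Change in M: 1402 − 1267 = 135

135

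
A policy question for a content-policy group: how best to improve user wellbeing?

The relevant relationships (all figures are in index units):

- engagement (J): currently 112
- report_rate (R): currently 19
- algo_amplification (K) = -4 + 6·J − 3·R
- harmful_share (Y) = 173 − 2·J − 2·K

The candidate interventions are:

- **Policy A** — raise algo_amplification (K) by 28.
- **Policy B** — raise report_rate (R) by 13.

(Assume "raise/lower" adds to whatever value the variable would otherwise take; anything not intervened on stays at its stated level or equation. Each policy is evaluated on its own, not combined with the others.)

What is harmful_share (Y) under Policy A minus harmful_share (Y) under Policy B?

Policy A (K + 28):
  J = 112
  R = 19
  K = -4 + 6·112 − 3·19 (+28 from intervention) = 639
  Y = 173 − 2·112 − 2·639 = -1329
Policy B (R + 13):
  J = 112
  R = 19 + 13 = 32
  K = -4 + 6·112 − 3·32 = 572
  Y = 173 − 2·112 − 2·572 = -1195
Y: -1329 − (-1195) = -134

-134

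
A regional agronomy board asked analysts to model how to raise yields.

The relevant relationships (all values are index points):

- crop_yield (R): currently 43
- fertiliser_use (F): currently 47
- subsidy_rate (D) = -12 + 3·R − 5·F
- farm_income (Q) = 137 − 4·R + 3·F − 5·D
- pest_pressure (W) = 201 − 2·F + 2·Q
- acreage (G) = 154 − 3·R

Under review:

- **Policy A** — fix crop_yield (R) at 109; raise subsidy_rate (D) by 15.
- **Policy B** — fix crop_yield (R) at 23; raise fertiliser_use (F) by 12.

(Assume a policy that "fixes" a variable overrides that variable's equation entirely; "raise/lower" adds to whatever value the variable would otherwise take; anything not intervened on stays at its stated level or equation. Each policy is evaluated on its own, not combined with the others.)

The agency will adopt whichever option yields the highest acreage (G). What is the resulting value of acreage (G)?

85

Policy A (R := 109, D + 15):
  R = 109
  G = 154 − 3·109 = -173
Policy B (R := 23, F + 12):
  R = 23
  G = 154 − 3·23 = 85
Comparing — Policy A: G=-173, Policy B: G=85. Highest is 85 (Policy B).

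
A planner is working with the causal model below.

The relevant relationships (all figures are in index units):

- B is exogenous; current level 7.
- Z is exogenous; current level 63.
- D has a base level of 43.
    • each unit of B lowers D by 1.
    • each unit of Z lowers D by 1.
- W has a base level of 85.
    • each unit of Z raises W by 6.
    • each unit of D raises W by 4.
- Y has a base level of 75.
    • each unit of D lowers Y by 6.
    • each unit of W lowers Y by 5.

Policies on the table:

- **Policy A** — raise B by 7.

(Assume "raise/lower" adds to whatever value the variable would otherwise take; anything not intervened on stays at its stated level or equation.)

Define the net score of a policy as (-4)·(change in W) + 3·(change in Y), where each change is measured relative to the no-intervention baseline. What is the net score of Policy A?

Baseline:
  B = 7
  Z = 63
  D = 43 − 7 − 63 = -27
  W = 85 + 6·63 + 4·(-27) = 355
  Y = 75 − 6·(-27) − 5·355 = -1538
Policy A (B + 7):
  B = 7 + 7 = 14
  Z = 63
  D = 43 − 14 − 63 = -34
  W = 85 + 6·63 + 4·(-34) = 327
  Y = 75 − 6·(-34) − 5·327 = -1356
ΔW = 327 − 355 = -28; ΔY = -1356 − (-1538) = 182
Score = (-4)·(-28) + 3·182 = 658

658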